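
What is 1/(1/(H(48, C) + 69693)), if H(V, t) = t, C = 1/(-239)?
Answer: 16656626/239 ≈ 69693.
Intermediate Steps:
C = -1/239 ≈ -0.0041841
1/(1/(H(48, C) + 69693)) = 1/(1/(-1/239 + 69693)) = 1/(1/(16656626/239)) = 1/(239/16656626) = 16656626/239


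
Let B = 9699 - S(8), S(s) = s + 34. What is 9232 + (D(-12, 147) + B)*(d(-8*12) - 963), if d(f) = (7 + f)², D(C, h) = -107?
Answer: 66458132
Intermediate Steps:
S(s) = 34 + s
B = 9657 (B = 9699 - (34 + 8) = 9699 - 1*42 = 9699 - 42 = 9657)
9232 + (D(-12, 147) + B)*(d(-8*12) - 963) = 9232 + (-107 + 9657)*((7 - 8*12)² - 963) = 9232 + 9550*((7 - 96)² - 963) = 9232 + 9550*((-89)² - 963) = 9232 + 9550*(7921 - 963) = 9232 + 9550*6958 = 9232 + 66448900 = 66458132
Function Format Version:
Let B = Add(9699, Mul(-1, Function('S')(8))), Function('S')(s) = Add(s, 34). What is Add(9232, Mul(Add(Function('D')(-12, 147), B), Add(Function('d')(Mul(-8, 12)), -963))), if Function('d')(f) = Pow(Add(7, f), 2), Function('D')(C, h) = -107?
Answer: 66458132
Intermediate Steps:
Function('S')(s) = Add(34, s)
B = 9657 (B = Add(9699, Mul(-1, Add(34, 8))) = Add(9699, Mul(-1, 42)) = Add(9699, -42) = 9657)
Add(9232, Mul(Add(Function('D')(-12, 147), B), Add(Function('d')(Mul(-8, 12)), -963))) = Add(9232, Mul(Add(-107, 9657), Add(Pow(Add(7, Mul(-8, 12)), 2), -963))) = Add(9232, Mul(9550, Add(Pow(Add(7, -96), 2), -963))) = Add(9232, Mul(9550, Add(Pow(-89, 2), -963))) = Add(9232, Mul(9550, Add(7921, -963))) = Add(9232, Mul(9550, 6958)) = Add(9232, 66448900) = 66458132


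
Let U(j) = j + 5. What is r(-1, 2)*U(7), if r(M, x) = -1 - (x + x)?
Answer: -60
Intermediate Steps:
r(M, x) = -1 - 2*x
U(j) = 5 + j
r(-1, 2)*U(7) = (-1 - 2*2)*(5 + 7) = (-1 - 4)*12 = -5*12 = -60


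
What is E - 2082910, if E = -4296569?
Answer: -6379479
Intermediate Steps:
E - 2082910 = -4296569 - 2082910 = -6379479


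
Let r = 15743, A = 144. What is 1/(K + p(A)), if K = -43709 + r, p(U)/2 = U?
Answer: -1/27678 ≈ -3.6130e-5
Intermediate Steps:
p(U) = 2*U
K = -27966 (K = -43709 + 15743 = -27966)
1/(K + p(A)) = 1/(-27966 + 2*144) = 1/(-27966 + 288) = 1/(-27678) = -1/27678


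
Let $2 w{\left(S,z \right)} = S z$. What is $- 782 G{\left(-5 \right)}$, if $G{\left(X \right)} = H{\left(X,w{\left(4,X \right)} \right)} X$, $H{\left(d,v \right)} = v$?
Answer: $-39100$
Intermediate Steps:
$w{\left(S,z \right)} = \frac{S z}{2}$
$G{\left(X \right)} = 2 X^{2}$ ($G{\left(X \right)} = \frac{1}{2} \cdot 4 X X = 2 X X = 2 X^{2}$)
$- 782 G{\left(-5 \right)} = - 782 \cdot 2 \left(-5\right)^{2} = - 782 \cdot 2 \cdot 25 = \left(-782\right) 50 = -39100$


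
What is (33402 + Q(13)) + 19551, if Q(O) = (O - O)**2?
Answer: 52953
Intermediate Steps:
Q(O) = 0 (Q(O) = 0**2 = 0)
(33402 + Q(13)) + 19551 = (33402 + 0) + 19551 = 33402 + 19551 = 52953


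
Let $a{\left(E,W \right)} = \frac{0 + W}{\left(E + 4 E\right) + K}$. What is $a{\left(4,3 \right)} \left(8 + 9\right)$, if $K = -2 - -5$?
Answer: $\frac{51}{23} \approx 2.2174$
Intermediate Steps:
$K = 3$ ($K = -2 + 5 = 3$)
$a{\left(E,W \right)} = \frac{W}{3 + 5 E}$ ($a{\left(E,W \right)} = \frac{0 + W}{\left(E + 4 E\right) + 3} = \frac{W}{5 E + 3} = \frac{W}{3 + 5 E}$)
$a{\left(4,3 \right)} \left(8 + 9\right) = \frac{3}{3 + 5 \cdot 4} \left(8 + 9\right) = \frac{3}{3 + 20} \cdot 17 = \frac{3}{23} \cdot 17 = \frac{51}{23}$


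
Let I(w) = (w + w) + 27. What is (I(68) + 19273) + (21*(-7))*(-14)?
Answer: 21494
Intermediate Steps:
I(w) = 27 + 2*w (I(w) = 2*w + 27 = 27 + 2*w)
(I(68) + 19273) + (21*(-7))*(-14) = ((27 + 2*68) + 19273) + (21*(-7))*(-14) = ((27 + 136) + 19273) - 147*(-14) = (163 + 19273) + 2058 = 19436 + 2058 = 21494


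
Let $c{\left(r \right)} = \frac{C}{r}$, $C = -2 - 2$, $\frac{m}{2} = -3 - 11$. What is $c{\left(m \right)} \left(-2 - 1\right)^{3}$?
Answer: $- \frac{27}{7} \approx -3.8571$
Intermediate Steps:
$m = -28$ ($m = 2 \left(-3 - 11\right) = 2 \left(-14\right) = -28$)
$C = -4$
$c{\left(r \right)} = - \frac{4}{r}$
$c{\left(m \right)} \left(-2 - 1\right)^{3} = - \frac{4}{-28} \left(-2 - 1\right)^{3} = \left(-4\right) \left(- \frac{1}{28}\right) \left(-3\right)^{3} = \frac{1}{7} \left(-27\right) = - \frac{27}{7}$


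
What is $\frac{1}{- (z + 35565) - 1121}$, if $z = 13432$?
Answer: $- \frac{1}{50118} \approx -1.9953 \cdot 10^{-5}$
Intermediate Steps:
$\frac{1}{- (z + 35565) - 1121} = \frac{1}{- (13432 + 35565) - 1121} = \frac{1}{\left(-1\right) 48997 - 1121} = \frac{1}{-48997 - 1121} = \frac{1}{-50118} = - \frac{1}{50118}$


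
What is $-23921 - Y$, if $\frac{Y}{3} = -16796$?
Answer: $26467$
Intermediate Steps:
$Y = -50388$ ($Y = 3 \left(-16796\right) = -50388$)
$-23921 - Y = -23921 - -50388 = -23921 + 50388 = 26467$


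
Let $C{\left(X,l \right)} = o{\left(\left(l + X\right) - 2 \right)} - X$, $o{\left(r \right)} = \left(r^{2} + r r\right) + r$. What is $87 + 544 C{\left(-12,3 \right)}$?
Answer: $132279$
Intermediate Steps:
$o{\left(r \right)} = r + 2 r^{2}$ ($o{\left(r \right)} = \left(r^{2} + r^{2}\right) + r = 2 r^{2} + r = r + 2 r^{2}$)
$C{\left(X,l \right)} = - X + \left(-3 + 2 X + 2 l\right) \left(-2 + X + l\right)$ ($C{\left(X,l \right)} = \left(\left(l + X\right) - 2\right) \left(1 + 2 \left(\left(l + X\right) - 2\right)\right) - X = \left(\left(X + l\right) - 2\right) \left(1 + 2 \left(\left(X + l\right) - 2\right)\right) - X = \left(-2 + X + l\right) \left(1 + 2 \left(-2 + X + l\right)\right) - X = \left(-2 + X + l\right) \left(1 + \left(-4 + 2 X + 2 l\right)\right) - X = \left(-2 + X + l\right) \left(-3 + 2 X + 2 l\right) - X = \left(-3 + 2 X + 2 l\right) \left(-2 + X + l\right) - X = - X + \left(-3 + 2 X + 2 l\right) \left(-2 + X + l\right)$)
$87 + 544 C{\left(-12,3 \right)} = 87 + 544 \left(\left(-1\right) \left(-12\right) + \left(-3 + 2 \left(-12\right) + 2 \cdot 3\right) \left(-2 - 12 + 3\right)\right) = 87 + 544 \left(12 + \left(-3 - 24 + 6\right) \left(-11\right)\right) = 87 + 544 \left(12 - -231\right) = 87 + 544 \left(12 + 231\right) = 87 + 544 \cdot 243 = 87 + 132192 = 132279$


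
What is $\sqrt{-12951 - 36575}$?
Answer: $i \sqrt{49526} \approx 222.54 i$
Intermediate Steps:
$\sqrt{-12951 - 36575} = \sqrt{-49526} = i \sqrt{49526}$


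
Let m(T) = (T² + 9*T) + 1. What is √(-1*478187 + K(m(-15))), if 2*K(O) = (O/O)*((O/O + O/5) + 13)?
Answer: 3*I*√5313010/10 ≈ 691.5*I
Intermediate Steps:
m(T) = 1 + T² + 9*T
K(O) = 7 + O/10 (K(O) = ((O/O)*((O/O + O/5) + 13))/2 = (1*((1 + O*(⅕)) + 13))/2 = (1*((1 + O/5) + 13))/2 = (1*(14 + O/5))/2 = (14 + O/5)/2 = 7 + O/10)
√(-1*478187 + K(m(-15))) = √(-1*478187 + (7 + (1 + (-15)² + 9*(-15))/10)) = √(-478187 + (7 + (1 + 225 - 135)/10)) = √(-478187 + (7 + (⅒)*91)) = √(-478187 + (7 + 91/10)) = √(-478187 + 161/10) = √(-4781709/10) = 3*I*√5313010/10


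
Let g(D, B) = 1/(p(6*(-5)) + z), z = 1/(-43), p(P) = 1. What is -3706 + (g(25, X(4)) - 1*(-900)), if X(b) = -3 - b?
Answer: -117809/42 ≈ -2805.0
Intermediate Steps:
z = -1/43 ≈ -0.023256
g(D, B) = 43/42 (g(D, B) = 1/(1 - 1/43) = 1/(42/43) = 43/42)
-3706 + (g(25, X(4)) - 1*(-900)) = -3706 + (43/42 - 1*(-900)) = -3706 + (43/42 + 900) = -3706 + 37843/42 = -117809/42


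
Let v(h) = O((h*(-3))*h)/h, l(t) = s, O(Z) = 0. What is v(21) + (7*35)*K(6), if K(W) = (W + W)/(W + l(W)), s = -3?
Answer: 980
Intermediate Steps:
l(t) = -3
K(W) = 2*W/(-3 + W) (K(W) = (W + W)/(W - 3) = (2*W)/(-3 + W) = 2*W/(-3 + W))
v(h) = 0 (v(h) = 0/h = 0)
v(21) + (7*35)*K(6) = 0 + (7*35)*(2*6/(-3 + 6)) = 0 + 245*(2*6/3) = 0 + 245*(2*6*(⅓)) = 0 + 245*4 = 0 + 980 = 980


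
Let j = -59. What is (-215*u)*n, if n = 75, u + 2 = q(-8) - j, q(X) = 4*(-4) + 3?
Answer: -709500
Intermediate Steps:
q(X) = -13 (q(X) = -16 + 3 = -13)
u = 44 (u = -2 + (-13 - 1*(-59)) = -2 + (-13 + 59) = -2 + 46 = 44)
(-215*u)*n = -215*44*75 = -9460*75 = -709500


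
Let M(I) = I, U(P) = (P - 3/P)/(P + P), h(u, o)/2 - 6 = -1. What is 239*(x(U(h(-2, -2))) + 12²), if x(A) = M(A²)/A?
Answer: 6906383/200 ≈ 34532.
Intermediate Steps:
h(u, o) = 10 (h(u, o) = 12 + 2*(-1) = 12 - 2 = 10)
U(P) = (P - 3/P)/(2*P) (U(P) = (P - 3/P)/((2*P)) = (P - 3/P)*(1/(2*P)) = (P - 3/P)/(2*P))
x(A) = A (x(A) = A²/A = A)
239*(x(U(h(-2, -2))) + 12²) = 239*((½)*(-3 + 10²)/10² + 12²) = 239*((½)*(1/100)*(-3 + 100) + 144) = 239*((½)*(1/100)*97 + 144) = 239*(97/200 + 144) = 239*(28897/200) = 6906383/200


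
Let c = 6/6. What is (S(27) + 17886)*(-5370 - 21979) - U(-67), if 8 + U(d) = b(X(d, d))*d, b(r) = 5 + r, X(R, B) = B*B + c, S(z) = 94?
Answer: -491433847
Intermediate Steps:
c = 1 (c = 6*(⅙) = 1)
X(R, B) = 1 + B² (X(R, B) = B*B + 1 = B² + 1 = 1 + B²)
U(d) = -8 + d*(6 + d²) (U(d) = -8 + (5 + (1 + d²))*d = -8 + (6 + d²)*d = -8 + d*(6 + d²))
(S(27) + 17886)*(-5370 - 21979) - U(-67) = (94 + 17886)*(-5370 - 21979) - (-8 - 67*(6 + (-67)²)) = 17980*(-27349) - (-8 - 67*(6 + 4489)) = -491735020 - (-8 - 67*4495) = -491735020 - (-8 - 301165) = -491735020 - 1*(-301173) = -491735020 + 301173 = -491433847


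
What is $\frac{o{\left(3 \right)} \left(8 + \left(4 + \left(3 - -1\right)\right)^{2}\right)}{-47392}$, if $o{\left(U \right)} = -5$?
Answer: $\frac{45}{5924} \approx 0.0075962$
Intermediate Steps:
$\frac{o{\left(3 \right)} \left(8 + \left(4 + \left(3 - -1\right)\right)^{2}\right)}{-47392} = \frac{\left(-5\right) \left(8 + \left(4 + \left(3 - -1\right)\right)^{2}\right)}{-47392} = - 5 \left(8 + \left(4 + \left(3 + 1\right)\right)^{2}\right) \left(- \frac{1}{47392}\right) = - 5 \left(8 + \left(4 + 4\right)^{2}\right) \left(- \frac{1}{47392}\right) = - 5 \left(8 + 8^{2}\right) \left(- \frac{1}{47392}\right) = - 5 \left(8 + 64\right) \left(- \frac{1}{47392}\right) = \left(-5\right) 72 \left(- \frac{1}{47392}\right) = \left(-360\right) \left(- \frac{1}{47392}\right) = \frac{45}{5924}$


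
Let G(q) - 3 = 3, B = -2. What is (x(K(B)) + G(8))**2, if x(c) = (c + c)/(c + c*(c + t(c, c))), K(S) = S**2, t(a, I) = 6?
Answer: 4624/121 ≈ 38.215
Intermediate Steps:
G(q) = 6 (G(q) = 3 + 3 = 6)
x(c) = 2*c/(c + c*(6 + c)) (x(c) = (c + c)/(c + c*(c + 6)) = (2*c)/(c + c*(6 + c)) = 2*c/(c + c*(6 + c)))
(x(K(B)) + G(8))**2 = (2/(7 + (-2)**2) + 6)**2 = (2/(7 + 4) + 6)**2 = (2/11 + 6)**2 = (68/11)**2 = 4624/121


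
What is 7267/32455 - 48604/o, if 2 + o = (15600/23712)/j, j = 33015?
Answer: 395806134485221/16286665465 ≈ 24302.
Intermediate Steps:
o = -501823/250914 (o = -2 + (15600/23712)/33015 = -2 + (15600*(1/23712))*(1/33015) = -2 + (25/38)*(1/33015) = -2 + 5/250914 = -501823/250914 ≈ -2.0000)
7267/32455 - 48604/o = 7267/32455 - 48604/(-501823/250914) = 7267*(1/32455) - 48604*(-250914/501823) = 7267/32455 + 12195424056/501823 = 395806134485221/16286665465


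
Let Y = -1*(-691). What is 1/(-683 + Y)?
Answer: 1/8 ≈ 0.12500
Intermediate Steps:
Y = 691
1/(-683 + Y) = 1/(-683 + 691) = 1/8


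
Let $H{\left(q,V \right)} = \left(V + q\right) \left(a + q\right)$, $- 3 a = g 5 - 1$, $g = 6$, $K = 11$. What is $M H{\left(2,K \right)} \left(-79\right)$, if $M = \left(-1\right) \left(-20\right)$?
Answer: $\frac{472420}{3} \approx 1.5747 \cdot 10^{5}$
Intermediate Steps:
$a = - \frac{29}{3}$ ($a = - \frac{6 \cdot 5 - 1}{3} = - \frac{30 - 1}{3} = \left(- \frac{1}{3}\right) 29 = - \frac{29}{3} \approx -9.6667$)
$M = 20$
$H{\left(q,V \right)} = \left(- \frac{29}{3} + q\right) \left(V + q\right)$ ($H{\left(q,V \right)} = \left(V + q\right) \left(- \frac{29}{3} + q\right) = \left(- \frac{29}{3} + q\right) \left(V + q\right)$)
$M H{\left(2,K \right)} \left(-79\right) = 20 \left(2^{2} - \frac{319}{3} - \frac{58}{3} + 11 \cdot 2\right) \left(-79\right) = 20 \left(4 - \frac{319}{3} - \frac{58}{3} + 22\right) \left(-79\right) = 20 \left(- \frac{299}{3}\right) \left(-79\right) = \left(- \frac{5980}{3}\right) \left(-79\right) = \frac{472420}{3}$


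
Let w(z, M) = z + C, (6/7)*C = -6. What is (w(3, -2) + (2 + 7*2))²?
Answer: 144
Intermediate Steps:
C = -7 (C = (7/6)*(-6) = -7)
w(z, M) = -7 + z (w(z, M) = z - 7 = -7 + z)
(w(3, -2) + (2 + 7*2))² = ((-7 + 3) + (2 + 7*2))² = (-4 + (2 + 14))² = (-4 + 16)² = 12² = 144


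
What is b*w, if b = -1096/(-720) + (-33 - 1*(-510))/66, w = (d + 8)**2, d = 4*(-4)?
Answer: 277184/495 ≈ 559.97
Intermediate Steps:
d = -16
w = 64 (w = (-16 + 8)**2 = (-8)**2 = 64)
b = 4331/495 (b = -1096*(-1/720) + (-33 + 510)*(1/66) = 137/90 + 477*(1/66) = 137/90 + 159/22 = 4331/495 ≈ 8.7495)
b*w = (4331/495)*64 = 277184/495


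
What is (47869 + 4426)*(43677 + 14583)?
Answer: 3046706700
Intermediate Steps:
(47869 + 4426)*(43677 + 14583) = 52295*58260 = 3046706700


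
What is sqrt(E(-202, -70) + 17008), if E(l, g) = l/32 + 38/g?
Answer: 3*sqrt(37024715)/140 ≈ 130.39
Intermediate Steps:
E(l, g) = 38/g + l/32 (E(l, g) = l*(1/32) + 38/g = l/32 + 38/g = 38/g + l/32)
sqrt(E(-202, -70) + 17008) = sqrt((38/(-70) + (1/32)*(-202)) + 17008) = sqrt((38*(-1/70) - 101/16) + 17008) = sqrt((-19/35 - 101/16) + 17008) = sqrt(-3839/560 + 17008) = sqrt(9520641/560) = 3*sqrt(37024715)/140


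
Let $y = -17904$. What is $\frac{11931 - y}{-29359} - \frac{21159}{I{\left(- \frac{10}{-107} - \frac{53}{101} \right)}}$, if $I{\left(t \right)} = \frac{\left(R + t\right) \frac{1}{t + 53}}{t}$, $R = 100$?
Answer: $\frac{96740294082465915}{20082857247871} \approx 4817.1$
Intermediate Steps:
$I{\left(t \right)} = \frac{100 + t}{t \left(53 + t\right)}$ ($I{\left(t \right)} = \frac{\left(100 + t\right) \frac{1}{t + 53}}{t} = \frac{\left(100 + t\right) \frac{1}{53 + t}}{t} = \frac{\frac{1}{53 + t} \left(100 + t\right)}{t} = \frac{100 + t}{t \left(53 + t\right)}$)
$\frac{11931 - y}{-29359} - \frac{21159}{I{\left(- \frac{10}{-107} - \frac{53}{101} \right)}} = \frac{11931 - -17904}{-29359} - \frac{21159}{\frac{1}{- \frac{10}{-107} - \frac{53}{101}} \frac{1}{53 - \left(- \frac{10}{107} + \frac{53}{101}\right)} \left(100 - \left(- \frac{10}{107} + \frac{53}{101}\right)\right)} = \left(11931 + 17904\right) \left(- \frac{1}{29359}\right) - \frac{21159}{\frac{1}{\left(-10\right) \left(- \frac{1}{107}\right) - \frac{53}{101}} \frac{1}{53 - \frac{4661}{10807}} \left(100 - \frac{4661}{10807}\right)} = 29835 \left(- \frac{1}{29359}\right) - \frac{21159}{\frac{1}{\frac{10}{107} - \frac{53}{101}} \frac{1}{53 + \left(\frac{10}{107} - \frac{53}{101}\right)} \left(100 + \left(\frac{10}{107} - \frac{53}{101}\right)\right)} = - \frac{1755}{1727} - \frac{21159}{\frac{1}{- \frac{4661}{10807}} \frac{1}{53 - \frac{4661}{10807}} \left(100 - \frac{4661}{10807}\right)} = - \frac{1755}{1727} - \frac{21159}{\left(- \frac{10807}{4661}\right) \frac{1}{\frac{568110}{10807}} \cdot \frac{1076039}{10807}} = - \frac{1755}{1727} - \frac{21159}{\left(- \frac{10807}{4661}\right) \frac{10807}{568110} \cdot \frac{1076039}{10807}} = - \frac{1755}{1727} - \frac{21159}{- \frac{11628753473}{2647960710}} = - \frac{1755}{1727} - - \frac{56028200662890}{11628753473} = - \frac{1755}{1727} + \frac{56028200662890}{11628753473} = \frac{96740294082465915}{20082857247871}$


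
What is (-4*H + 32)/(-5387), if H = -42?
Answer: -200/5387 ≈ -0.037126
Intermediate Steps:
(-4*H + 32)/(-5387) = (-4*(-42) + 32)/(-5387) = (168 + 32)*(-1/5387) = 200*(-1/5387) = -200/5387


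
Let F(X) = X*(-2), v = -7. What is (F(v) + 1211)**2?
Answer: 1500625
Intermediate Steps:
F(X) = -2*X
(F(v) + 1211)**2 = (-2*(-7) + 1211)**2 = (14 + 1211)**2 = 1225**2 = 1500625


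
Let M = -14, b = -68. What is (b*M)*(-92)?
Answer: -87584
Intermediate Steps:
(b*M)*(-92) = -68*(-14)*(-92) = 952*(-92) = -87584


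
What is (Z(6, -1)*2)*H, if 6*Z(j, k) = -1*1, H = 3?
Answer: -1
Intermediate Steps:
Z(j, k) = -⅙ (Z(j, k) = (-1*1)/6 = (⅙)*(-1) = -⅙)
(Z(6, -1)*2)*H = -⅙*2*3 = -⅓*3 = -1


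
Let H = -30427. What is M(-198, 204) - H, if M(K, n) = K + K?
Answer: 30031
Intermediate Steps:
M(K, n) = 2*K
M(-198, 204) - H = 2*(-198) - 1*(-30427) = -396 + 30427 = 30031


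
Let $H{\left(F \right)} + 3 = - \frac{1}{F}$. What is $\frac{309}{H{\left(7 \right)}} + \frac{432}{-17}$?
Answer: $- \frac{46275}{374} \approx -123.73$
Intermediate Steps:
$H{\left(F \right)} = -3 - \frac{1}{F}$
$\frac{309}{H{\left(7 \right)}} + \frac{432}{-17} = \frac{309}{-3 - \frac{1}{7}} + \frac{432}{-17} = \frac{309}{-3 - \frac{1}{7}} + 432 \left(- \frac{1}{17}\right) = \frac{309}{-3 - \frac{1}{7}} - \frac{432}{17} = \frac{309}{- \frac{22}{7}} - \frac{432}{17} = 309 \left(- \frac{7}{22}\right) - \frac{432}{17} = - \frac{2163}{22} - \frac{432}{17} = - \frac{46275}{374}$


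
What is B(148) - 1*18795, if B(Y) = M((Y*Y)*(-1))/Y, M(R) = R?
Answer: -18943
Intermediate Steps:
B(Y) = -Y (B(Y) = ((Y*Y)*(-1))/Y = (Y**2*(-1))/Y = (-Y**2)/Y = -Y)
B(148) - 1*18795 = -1*148 - 1*18795 = -148 - 18795 = -18943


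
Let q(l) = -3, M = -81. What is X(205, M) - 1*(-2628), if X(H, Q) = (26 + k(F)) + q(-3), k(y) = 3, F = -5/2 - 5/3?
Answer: 2654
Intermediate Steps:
F = -25/6 (F = -5*½ - 5*⅓ = -5/2 - 5/3 = -25/6 ≈ -4.1667)
X(H, Q) = 26 (X(H, Q) = (26 + 3) - 3 = 29 - 3 = 26)
X(205, M) - 1*(-2628) = 26 - 1*(-2628) = 26 + 2628 = 2654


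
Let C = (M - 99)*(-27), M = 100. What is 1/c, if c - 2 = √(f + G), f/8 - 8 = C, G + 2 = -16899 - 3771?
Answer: 1/10414 - I*√5206/10414 ≈ 9.6025e-5 - 0.0069284*I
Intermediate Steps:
G = -20672 (G = -2 + (-16899 - 3771) = -2 - 20670 = -20672)
C = -27 (C = (100 - 99)*(-27) = 1*(-27) = -27)
f = -152 (f = 64 + 8*(-27) = 64 - 216 = -152)
c = 2 + 2*I*√5206 (c = 2 + √(-152 - 20672) = 2 + √(-20824) = 2 + 2*I*√5206 ≈ 2.0 + 144.31*I)
1/c = 1/(2 + 2*I*√5206)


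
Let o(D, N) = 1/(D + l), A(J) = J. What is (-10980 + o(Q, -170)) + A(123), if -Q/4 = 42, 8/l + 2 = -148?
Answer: -136841703/12604 ≈ -10857.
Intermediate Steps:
l = -4/75 (l = 8/(-2 - 148) = 8/(-150) = 8*(-1/150) = -4/75 ≈ -0.053333)
Q = -168 (Q = -4*42 = -168)
o(D, N) = 1/(-4/75 + D) (o(D, N) = 1/(D - 4/75) = 1/(-4/75 + D))
(-10980 + o(Q, -170)) + A(123) = (-10980 + 75/(-4 + 75*(-168))) + 123 = (-10980 + 75/(-4 - 12600)) + 123 = (-10980 + 75/(-12604)) + 123 = (-10980 + 75*(-1/12604)) + 123 = (-10980 - 75/12604) + 123 = -138391995/12604 + 123 = -136841703/12604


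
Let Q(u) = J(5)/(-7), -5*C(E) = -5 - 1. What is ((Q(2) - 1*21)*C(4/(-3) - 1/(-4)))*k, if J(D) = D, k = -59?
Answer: 53808/35 ≈ 1537.4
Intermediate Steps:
C(E) = 6/5 (C(E) = -(-5 - 1)/5 = -⅕*(-6) = 6/5)
Q(u) = -5/7 (Q(u) = 5/(-7) = 5*(-⅐) = -5/7)
((Q(2) - 1*21)*C(4/(-3) - 1/(-4)))*k = ((-5/7 - 1*21)*(6/5))*(-59) = ((-5/7 - 21)*(6/5))*(-59) = -152/7*6/5*(-59) = -912/35*(-59) = 53808/35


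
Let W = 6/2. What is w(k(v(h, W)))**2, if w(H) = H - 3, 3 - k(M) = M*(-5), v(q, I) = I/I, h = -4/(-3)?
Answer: 25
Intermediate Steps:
h = 4/3 (h = -4*(-1/3) = 4/3 ≈ 1.3333)
W = 3 (W = 6*(1/2) = 3)
v(q, I) = 1
k(M) = 3 + 5*M (k(M) = 3 - M*(-5) = 3 - (-5)*M = 3 + 5*M)
w(H) = -3 + H
w(k(v(h, W)))**2 = (-3 + (3 + 5*1))**2 = (-3 + (3 + 5))**2 = (-3 + 8)**2 = 5**2 = 25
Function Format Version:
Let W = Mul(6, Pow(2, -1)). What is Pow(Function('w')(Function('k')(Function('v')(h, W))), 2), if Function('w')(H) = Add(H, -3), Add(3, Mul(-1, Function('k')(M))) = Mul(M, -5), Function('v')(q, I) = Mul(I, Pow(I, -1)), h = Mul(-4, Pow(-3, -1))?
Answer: 25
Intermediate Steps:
h = Rational(4, 3) (h = Mul(-4, Rational(-1, 3)) = Rational(4, 3) ≈ 1.3333)
W = 3 (W = Mul(6, Rational(1, 2)) = 3)
Function('v')(q, I) = 1
Function('k')(M) = Add(3, Mul(5, M)) (Function('k')(M) = Add(3, Mul(-1, Mul(M, -5))) = Add(3, Mul(-1, Mul(-5, M))) = Add(3, Mul(5, M)))
Function('w')(H) = Add(-3, H)
Pow(Function('w')(Function('k')(Function('v')(h, W))), 2) = Pow(Add(-3, Add(3, Mul(5, 1))), 2) = Pow(Add(-3, Add(3, 5)), 2) = Pow(Add(-3, 8), 2) = Pow(5, 2) = 25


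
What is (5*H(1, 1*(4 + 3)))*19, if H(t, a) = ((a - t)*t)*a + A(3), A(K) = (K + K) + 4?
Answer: 4940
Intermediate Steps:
A(K) = 4 + 2*K (A(K) = 2*K + 4 = 4 + 2*K)
H(t, a) = 10 + a*t*(a - t) (H(t, a) = ((a - t)*t)*a + (4 + 2*3) = (t*(a - t))*a + (4 + 6) = a*t*(a - t) + 10 = 10 + a*t*(a - t))
(5*H(1, 1*(4 + 3)))*19 = (5*(10 + 1*(1*(4 + 3))² - 1*1*(4 + 3)*1²))*19 = (5*(10 + 1*(1*7)² - 1*1*7*1))*19 = (5*(10 + 1*7² - 1*7*1))*19 = (5*(10 + 1*49 - 7))*19 = (5*(10 + 49 - 7))*19 = (5*52)*19 = 260*19 = 4940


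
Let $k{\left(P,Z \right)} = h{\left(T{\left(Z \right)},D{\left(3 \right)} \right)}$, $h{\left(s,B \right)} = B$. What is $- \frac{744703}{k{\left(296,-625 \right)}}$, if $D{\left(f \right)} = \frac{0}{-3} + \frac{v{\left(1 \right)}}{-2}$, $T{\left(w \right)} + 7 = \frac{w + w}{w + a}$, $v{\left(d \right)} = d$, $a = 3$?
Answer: $1489406$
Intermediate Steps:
$T{\left(w \right)} = -7 + \frac{2 w}{3 + w}$ ($T{\left(w \right)} = -7 + \frac{w + w}{w + 3} = -7 + \frac{2 w}{3 + w}$)
$D{\left(f \right)} = - \frac{1}{2}$ ($D{\left(f \right)} = \frac{0}{-3} + 1 \frac{1}{-2} = 0 \left(- \frac{1}{3}\right) + 1 \left(- \frac{1}{2}\right) = 0 - \frac{1}{2} = - \frac{1}{2}$)
$k{\left(P,Z \right)} = - \frac{1}{2}$
$- \frac{744703}{k{\left(296,-625 \right)}} = - \frac{744703}{- \frac{1}{2}} = \left(-744703\right) \left(-2\right) = 1489406$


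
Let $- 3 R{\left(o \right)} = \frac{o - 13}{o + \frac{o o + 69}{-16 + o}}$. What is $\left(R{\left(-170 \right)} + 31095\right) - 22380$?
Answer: $\frac{528021789}{60589} \approx 8714.8$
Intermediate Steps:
$R{\left(o \right)} = - \frac{-13 + o}{3 \left(o + \frac{69 + o^{2}}{-16 + o}\right)}$ ($R{\left(o \right)} = - \frac{\left(o - 13\right) \frac{1}{o + \frac{o o + 69}{-16 + o}}}{3} = - \frac{\left(-13 + o\right) \frac{1}{o + \frac{o^{2} + 69}{-16 + o}}}{3} = - \frac{\left(-13 + o\right) \frac{1}{o + \frac{69 + o^{2}}{-16 + o}}}{3} = - \frac{\frac{1}{o + \frac{69 + o^{2}}{-16 + o}} \left(-13 + o\right)}{3} = - \frac{-13 + o}{3 \left(o + \frac{69 + o^{2}}{-16 + o}\right)}$)
$\left(R{\left(-170 \right)} + 31095\right) - 22380 = \left(\frac{-208 - \left(-170\right)^{2} + 29 \left(-170\right)}{3 \left(69 - -2720 + 2 \left(-170\right)^{2}\right)} + 31095\right) - 22380 = \left(\frac{-208 - 28900 - 4930}{3 \left(69 + 2720 + 2 \cdot 28900\right)} + 31095\right) - 22380 = \left(\frac{-208 - 28900 - 4930}{3 \left(69 + 2720 + 57800\right)} + 31095\right) - 22380 = \left(\frac{1}{3} \cdot \frac{1}{60589} \left(-34038\right) + 31095\right) - 22380 = \left(- \frac{11346}{60589} + 31095\right) - 22380 = \frac{1884003609}{60589} - 22380 = \frac{528021789}{60589}$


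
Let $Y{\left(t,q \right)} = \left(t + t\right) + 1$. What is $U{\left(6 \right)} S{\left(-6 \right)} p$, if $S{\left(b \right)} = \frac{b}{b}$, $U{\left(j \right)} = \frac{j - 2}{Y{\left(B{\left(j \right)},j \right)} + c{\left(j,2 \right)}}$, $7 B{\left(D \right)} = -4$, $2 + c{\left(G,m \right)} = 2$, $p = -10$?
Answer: $280$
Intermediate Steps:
$c{\left(G,m \right)} = 0$ ($c{\left(G,m \right)} = -2 + 2 = 0$)
$B{\left(D \right)} = - \frac{4}{7}$ ($B{\left(D \right)} = \frac{1}{7} \left(-4\right) = - \frac{4}{7}$)
$Y{\left(t,q \right)} = 1 + 2 t$ ($Y{\left(t,q \right)} = 2 t + 1 = 1 + 2 t$)
$U{\left(j \right)} = 14 - 7 j$ ($U{\left(j \right)} = \frac{j - 2}{\left(1 + 2 \left(- \frac{4}{7}\right)\right) + 0} = \frac{-2 + j}{\left(1 - \frac{8}{7}\right) + 0} = \frac{-2 + j}{- \frac{1}{7} + 0} = \frac{-2 + j}{- \frac{1}{7}} = \left(-2 + j\right) \left(-7\right) = 14 - 7 j$)
$S{\left(b \right)} = 1$
$U{\left(6 \right)} S{\left(-6 \right)} p = \left(14 - 42\right) 1 \left(-10\right) = \left(-28\right) 1 \left(-10\right) = \left(-28\right) \left(-10\right) = 280$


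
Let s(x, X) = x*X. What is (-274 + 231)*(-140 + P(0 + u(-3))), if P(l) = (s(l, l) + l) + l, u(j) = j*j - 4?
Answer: 4515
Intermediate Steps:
u(j) = -4 + j² (u(j) = j² - 4 = -4 + j²)
s(x, X) = X*x
P(l) = l² + 2*l (P(l) = (l*l + l) + l = (l² + l) + l = (l + l²) + l = l² + 2*l)
(-274 + 231)*(-140 + P(0 + u(-3))) = (-274 + 231)*(-140 + (0 + (-4 + (-3)²))*(2 + (0 + (-4 + (-3)²)))) = -43*(-140 + (0 + (-4 + 9))*(2 + (0 + (-4 + 9)))) = -43*(-140 + (0 + 5)*(2 + (0 + 5))) = -43*(-140 + 5*(2 + 5)) = -43*(-140 + 5*7) = -43*(-140 + 35) = -43*(-105) = 4515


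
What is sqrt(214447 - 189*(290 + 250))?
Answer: sqrt(112387) ≈ 335.24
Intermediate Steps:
sqrt(214447 - 189*(290 + 250)) = sqrt(214447 - 189*540) = sqrt(214447 - 102060) = sqrt(112387)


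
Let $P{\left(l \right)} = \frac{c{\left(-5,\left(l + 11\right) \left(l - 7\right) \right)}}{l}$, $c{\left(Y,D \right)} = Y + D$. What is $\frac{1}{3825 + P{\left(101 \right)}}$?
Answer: $\frac{101}{396848} \approx 0.00025451$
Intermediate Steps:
$c{\left(Y,D \right)} = D + Y$
$P{\left(l \right)} = \frac{-5 + \left(-7 + l\right) \left(11 + l\right)}{l}$ ($P{\left(l \right)} = \frac{\left(l + 11\right) \left(l - 7\right) - 5}{l} = \frac{\left(11 + l\right) \left(-7 + l\right) - 5}{l} = \frac{\left(-7 + l\right) \left(11 + l\right) - 5}{l} = \frac{-5 + \left(-7 + l\right) \left(11 + l\right)}{l}$)
$\frac{1}{3825 + P{\left(101 \right)}} = \frac{1}{3825 + \left(4 + 101 - \frac{82}{101}\right)} = \frac{1}{3825 + \frac{10523}{101}} = \frac{1}{\frac{396848}{101}} = \frac{101}{396848}$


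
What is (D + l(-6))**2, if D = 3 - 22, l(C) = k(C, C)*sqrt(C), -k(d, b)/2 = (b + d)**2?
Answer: -497303 + 10944*I*sqrt(6) ≈ -4.973e+5 + 26807.0*I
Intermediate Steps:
k(d, b) = -2*(b + d)**2
l(C) = -8*C**(5/2) (l(C) = (-2*(C + C)**2)*sqrt(C) = (-2*4*C**2)*sqrt(C) = (-8*C**2)*sqrt(C) = -8*C**(5/2))
D = -19
(D + l(-6))**2 = (-19 - 288*I*sqrt(6))**2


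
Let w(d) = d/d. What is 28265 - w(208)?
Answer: 28264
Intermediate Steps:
w(d) = 1
28265 - w(208) = 28265 - 1*1 = 28265 - 1 = 28264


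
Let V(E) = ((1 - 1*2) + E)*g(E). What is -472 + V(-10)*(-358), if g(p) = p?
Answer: -39852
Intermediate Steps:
V(E) = E*(-1 + E) (V(E) = ((1 - 1*2) + E)*E = ((1 - 2) + E)*E = (-1 + E)*E = E*(-1 + E))
-472 + V(-10)*(-358) = -472 - 10*(-1 - 10)*(-358) = -472 - 10*(-11)*(-358) = -472 + 110*(-358) = -472 - 39380 = -39852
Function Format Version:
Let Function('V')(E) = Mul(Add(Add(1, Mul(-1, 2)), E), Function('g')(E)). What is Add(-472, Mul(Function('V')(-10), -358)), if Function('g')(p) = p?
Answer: -39852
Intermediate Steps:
Function('V')(E) = Mul(E, Add(-1, E)) (Function('V')(E) = Mul(Add(Add(1, Mul(-1, 2)), E), E) = Mul(Add(Add(1, -2), E), E) = Mul(Add(-1, E), E) = Mul(E, Add(-1, E)))
Add(-472, Mul(Function('V')(-10), -358)) = Add(-472, Mul(Mul(-10, Add(-1, -10)), -358)) = Add(-472, Mul(Mul(-10, -11), -358)) = Add(-472, Mul(110, -358)) = Add(-472, -39380) = -39852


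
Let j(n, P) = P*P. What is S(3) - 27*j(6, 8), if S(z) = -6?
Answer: -1734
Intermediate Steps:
j(n, P) = P²
S(3) - 27*j(6, 8) = -6 - 27*8² = -6 - 27*64 = -6 - 1728 = -1734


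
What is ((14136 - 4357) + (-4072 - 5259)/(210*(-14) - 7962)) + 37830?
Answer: 519042649/10902 ≈ 47610.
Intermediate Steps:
((14136 - 4357) + (-4072 - 5259)/(210*(-14) - 7962)) + 37830 = (9779 - 9331/(-2940 - 7962)) + 37830 = (9779 - 9331/(-10902)) + 37830 = (9779 - 9331*(-1/10902)) + 37830 = (9779 + 9331/10902) + 37830 = 106619989/10902 + 37830 = 519042649/10902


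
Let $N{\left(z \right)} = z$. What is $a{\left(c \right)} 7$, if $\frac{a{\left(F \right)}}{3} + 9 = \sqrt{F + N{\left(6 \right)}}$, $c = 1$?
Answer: $-189 + 21 \sqrt{7} \approx -133.44$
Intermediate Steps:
$a{\left(F \right)} = -27 + 3 \sqrt{6 + F}$ ($a{\left(F \right)} = -27 + 3 \sqrt{F + 6} = -27 + 3 \sqrt{6 + F}$)
$a{\left(c \right)} 7 = \left(-27 + 3 \sqrt{6 + 1}\right) 7 = \left(-27 + 3 \sqrt{7}\right) 7 = -189 + 21 \sqrt{7}$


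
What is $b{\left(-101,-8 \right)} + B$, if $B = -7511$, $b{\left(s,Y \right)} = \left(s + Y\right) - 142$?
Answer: $-7762$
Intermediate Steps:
$b{\left(s,Y \right)} = -142 + Y + s$ ($b{\left(s,Y \right)} = \left(Y + s\right) - 142 = -142 + Y + s$)
$b{\left(-101,-8 \right)} + B = \left(-142 - 8 - 101\right) - 7511 = -251 - 7511 = -7762$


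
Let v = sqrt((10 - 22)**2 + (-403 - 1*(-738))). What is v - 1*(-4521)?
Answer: 4521 + sqrt(479) ≈ 4542.9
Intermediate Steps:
v = sqrt(479) (v = sqrt((-12)**2 + (-403 + 738)) = sqrt(144 + 335) = sqrt(479) ≈ 21.886)
v - 1*(-4521) = sqrt(479) - 1*(-4521) = sqrt(479) + 4521 = 4521 + sqrt(479)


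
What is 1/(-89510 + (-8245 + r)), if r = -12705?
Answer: -1/110460 ≈ -9.0531e-6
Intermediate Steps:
1/(-89510 + (-8245 + r)) = 1/(-89510 + (-8245 - 12705)) = 1/(-89510 - 20950) = 1/(-110460) = -1/110460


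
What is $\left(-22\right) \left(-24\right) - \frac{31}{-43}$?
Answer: $\frac{22735}{43} \approx 528.72$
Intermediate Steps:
$\left(-22\right) \left(-24\right) - \frac{31}{-43} = 528 - - \frac{31}{43} = 528 + \frac{31}{43} = \frac{22735}{43}$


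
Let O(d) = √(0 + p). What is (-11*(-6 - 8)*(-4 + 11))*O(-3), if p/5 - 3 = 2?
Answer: 5390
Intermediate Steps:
p = 25 (p = 15 + 5*2 = 15 + 10 = 25)
O(d) = 5 (O(d) = √(0 + 25) = √25 = 5)
(-11*(-6 - 8)*(-4 + 11))*O(-3) = -11*(-6 - 8)*(-4 + 11)*5 = -(-154)*7*5 = -11*(-98)*5 = 1078*5 = 5390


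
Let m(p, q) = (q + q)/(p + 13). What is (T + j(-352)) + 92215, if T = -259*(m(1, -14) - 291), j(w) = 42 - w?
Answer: 168496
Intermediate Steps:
m(p, q) = 2*q/(13 + p) (m(p, q) = (2*q)/(13 + p) = 2*q/(13 + p))
T = 75887 (T = -259*(2*(-14)/(13 + 1) - 291) = -259*(2*(-14)/14 - 291) = -259*(2*(-14)*(1/14) - 291) = -259*(-2 - 291) = -259*(-293) = 75887)
(T + j(-352)) + 92215 = (75887 + (42 - 1*(-352))) + 92215 = (75887 + (42 + 352)) + 92215 = (75887 + 394) + 92215 = 76281 + 92215 = 168496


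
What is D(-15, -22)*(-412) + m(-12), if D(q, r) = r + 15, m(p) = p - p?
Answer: 2884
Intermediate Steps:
m(p) = 0
D(q, r) = 15 + r
D(-15, -22)*(-412) + m(-12) = (15 - 22)*(-412) + 0 = -7*(-412) + 0 = 2884 + 0 = 2884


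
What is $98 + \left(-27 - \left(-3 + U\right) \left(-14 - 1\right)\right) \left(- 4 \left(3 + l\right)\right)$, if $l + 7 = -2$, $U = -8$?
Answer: $-4510$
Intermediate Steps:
$l = -9$ ($l = -7 - 2 = -9$)
$98 + \left(-27 - \left(-3 + U\right) \left(-14 - 1\right)\right) \left(- 4 \left(3 + l\right)\right) = 98 + \left(-27 - \left(-3 - 8\right) \left(-14 - 1\right)\right) \left(- 4 \left(3 - 9\right)\right) = 98 + \left(-27 - \left(-11\right) \left(-15\right)\right) \left(\left(-4\right) \left(-6\right)\right) = 98 + \left(-27 - 165\right) 24 = 98 - 4608 = -4510$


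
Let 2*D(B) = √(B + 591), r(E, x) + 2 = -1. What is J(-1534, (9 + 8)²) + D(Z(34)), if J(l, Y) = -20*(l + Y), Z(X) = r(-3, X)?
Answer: 24900 + 7*√3 ≈ 24912.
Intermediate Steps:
r(E, x) = -3 (r(E, x) = -2 - 1 = -3)
Z(X) = -3
D(B) = √(591 + B)/2 (D(B) = √(B + 591)/2 = √(591 + B)/2)
J(l, Y) = -20*Y - 20*l (J(l, Y) = -20*(Y + l) = -20*Y - 20*l)
J(-1534, (9 + 8)²) + D(Z(34)) = (-20*(9 + 8)² - 20*(-1534)) + √(591 - 3)/2 = (-20*17² + 30680) + √588/2 = (-20*289 + 30680) + (14*√3)/2 = (-5780 + 30680) + 7*√3 = 24900 + 7*√3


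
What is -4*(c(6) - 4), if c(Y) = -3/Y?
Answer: 18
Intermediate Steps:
-4*(c(6) - 4) = -4*(-3/6 - 4) = -4*(-3*1/6 - 4) = -4*(-1/2 - 4) = -4*(-9/2) = 18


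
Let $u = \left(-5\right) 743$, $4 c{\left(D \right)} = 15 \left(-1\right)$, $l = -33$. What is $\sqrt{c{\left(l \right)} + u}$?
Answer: $\frac{5 i \sqrt{595}}{2} \approx 60.982 i$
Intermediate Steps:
$c{\left(D \right)} = - \frac{15}{4}$ ($c{\left(D \right)} = \frac{15 \left(-1\right)}{4} = \frac{1}{4} \left(-15\right) = - \frac{15}{4}$)
$u = -3715$
$\sqrt{c{\left(l \right)} + u} = \sqrt{- \frac{15}{4} - 3715} = \sqrt{- \frac{14875}{4}} = \frac{5 i \sqrt{595}}{2}$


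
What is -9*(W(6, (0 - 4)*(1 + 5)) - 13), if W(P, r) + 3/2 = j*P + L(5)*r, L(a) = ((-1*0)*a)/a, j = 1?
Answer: 153/2 ≈ 76.500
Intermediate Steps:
L(a) = 0 (L(a) = (0*a)/a = 0/a = 0)
W(P, r) = -3/2 + P (W(P, r) = -3/2 + (1*P + 0*r) = -3/2 + (P + 0) = -3/2 + P)
-9*(W(6, (0 - 4)*(1 + 5)) - 13) = -9*((-3/2 + 6) - 13) = -9*(9/2 - 13) = -9*(-17/2) = 153/2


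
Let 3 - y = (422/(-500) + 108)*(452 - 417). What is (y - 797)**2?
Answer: 51630291729/2500 ≈ 2.0652e+7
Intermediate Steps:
y = -187373/50 (y = 3 - (422/(-500) + 108)*(452 - 417) = 3 - (422*(-1/500) + 108)*35 = 3 - (-211/250 + 108)*35 = 3 - 26789*35/250 = 3 - 1*187523/50 = 3 - 187523/50 = -187373/50 ≈ -3747.5)
(y - 797)**2 = (-187373/50 - 797)**2 = (-227223/50)**2 = 51630291729/2500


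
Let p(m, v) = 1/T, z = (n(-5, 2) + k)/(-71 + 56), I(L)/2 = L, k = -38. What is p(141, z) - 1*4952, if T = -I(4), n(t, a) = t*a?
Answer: -39617/8 ≈ -4952.1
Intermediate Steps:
n(t, a) = a*t
I(L) = 2*L
z = 16/5 (z = (2*(-5) - 38)/(-71 + 56) = (-10 - 38)/(-15) = -48*(-1/15) = 16/5 ≈ 3.2000)
T = -8 (T = -2*4 = -1*8 = -8)
p(m, v) = -⅛ (p(m, v) = 1/(-8) = -⅛)
p(141, z) - 1*4952 = -⅛ - 1*4952 = -⅛ - 4952 = -39617/8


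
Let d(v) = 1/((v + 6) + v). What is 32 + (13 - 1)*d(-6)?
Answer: 30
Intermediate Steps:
d(v) = 1/(6 + 2*v) (d(v) = 1/((6 + v) + v) = 1/(6 + 2*v))
32 + (13 - 1)*d(-6) = 32 + (13 - 1)*(1/(2*(3 - 6))) = 32 + 12*((½)/(-3)) = 32 + 12*((½)*(-⅓)) = 32 + 12*(-⅙) = 32 - 2 = 30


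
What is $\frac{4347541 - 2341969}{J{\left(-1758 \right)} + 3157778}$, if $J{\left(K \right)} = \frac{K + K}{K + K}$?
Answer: $\frac{668524}{1052593} \approx 0.63512$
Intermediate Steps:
$J{\left(K \right)} = 1$ ($J{\left(K \right)} = \frac{2 K}{2 K} = 2 K \frac{1}{2 K} = 1$)
$\frac{4347541 - 2341969}{J{\left(-1758 \right)} + 3157778} = \frac{4347541 - 2341969}{1 + 3157778} = \frac{2005572}{3157779} = 2005572 \cdot \frac{1}{3157779} = \frac{668524}{1052593}$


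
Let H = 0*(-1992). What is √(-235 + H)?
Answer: I*√235 ≈ 15.33*I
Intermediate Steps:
H = 0
√(-235 + H) = √(-235 + 0) = √(-235) = I*√235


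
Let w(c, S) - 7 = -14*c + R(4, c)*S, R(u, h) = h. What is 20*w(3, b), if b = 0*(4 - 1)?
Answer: -700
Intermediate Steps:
b = 0 (b = 0*3 = 0)
w(c, S) = 7 - 14*c + S*c (w(c, S) = 7 + (-14*c + c*S) = 7 + (-14*c + S*c) = 7 - 14*c + S*c)
20*w(3, b) = 20*(7 - 14*3 + 0*3) = 20*(7 - 42 + 0) = 20*(-35) = -700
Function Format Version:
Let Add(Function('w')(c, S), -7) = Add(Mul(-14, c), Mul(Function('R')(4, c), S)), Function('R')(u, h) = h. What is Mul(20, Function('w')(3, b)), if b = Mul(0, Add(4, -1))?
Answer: -700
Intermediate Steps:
b = 0 (b = Mul(0, 3) = 0)
Function('w')(c, S) = Add(7, Mul(-14, c), Mul(S, c)) (Function('w')(c, S) = Add(7, Add(Mul(-14, c), Mul(c, S))) = Add(7, Add(Mul(-14, c), Mul(S, c))) = Add(7, Mul(-14, c), Mul(S, c)))
Mul(20, Function('w')(3, b)) = Mul(20, Add(7, Mul(-14, 3), Mul(0, 3))) = Mul(20, Add(7, -42, 0)) = Mul(20, -35) = -700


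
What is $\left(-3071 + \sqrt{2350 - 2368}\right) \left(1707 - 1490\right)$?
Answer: $-666407 + 651 i \sqrt{2} \approx -6.6641 \cdot 10^{5} + 920.65 i$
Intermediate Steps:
$\left(-3071 + \sqrt{2350 - 2368}\right) \left(1707 - 1490\right) = \left(-3071 + \sqrt{-18}\right) 217 = \left(-3071 + 3 i \sqrt{2}\right) 217 = -666407 + 651 i \sqrt{2}$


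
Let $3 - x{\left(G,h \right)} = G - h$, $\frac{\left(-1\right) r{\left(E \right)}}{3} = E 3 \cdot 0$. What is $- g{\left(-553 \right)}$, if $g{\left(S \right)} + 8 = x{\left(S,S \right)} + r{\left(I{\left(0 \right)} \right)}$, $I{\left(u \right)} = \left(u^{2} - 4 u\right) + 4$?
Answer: $5$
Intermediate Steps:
$I{\left(u \right)} = 4 + u^{2} - 4 u$
$r{\left(E \right)} = 0$ ($r{\left(E \right)} = - 3 E 3 \cdot 0 = - 3 \cdot 3 E 0 = \left(-3\right) 0 = 0$)
$x{\left(G,h \right)} = 3 + h - G$ ($x{\left(G,h \right)} = 3 - \left(G - h\right) = 3 + h - G$)
$g{\left(S \right)} = -5$ ($g{\left(S \right)} = -8 + \left(\left(3 + S - S\right) + 0\right) = -8 + \left(3 + 0\right) = -8 + 3 = -5$)
$- g{\left(-553 \right)} = \left(-1\right) \left(-5\right) = 5$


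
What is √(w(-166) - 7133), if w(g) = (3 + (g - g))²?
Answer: 2*I*√1781 ≈ 84.404*I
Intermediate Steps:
w(g) = 9 (w(g) = (3 + 0)² = 3² = 9)
√(w(-166) - 7133) = √(9 - 7133) = √(-7124) = 2*I*√1781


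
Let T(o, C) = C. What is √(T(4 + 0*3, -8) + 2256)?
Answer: 2*√562 ≈ 47.413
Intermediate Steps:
√(T(4 + 0*3, -8) + 2256) = √(-8 + 2256) = √2248 = 2*√562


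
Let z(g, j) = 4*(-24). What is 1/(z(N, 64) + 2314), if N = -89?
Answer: 1/2218 ≈ 0.00045086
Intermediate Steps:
z(g, j) = -96
1/(z(N, 64) + 2314) = 1/(-96 + 2314) = 1/2218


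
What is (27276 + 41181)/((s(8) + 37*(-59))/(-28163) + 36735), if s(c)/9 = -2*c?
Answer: 1927954491/1034570132 ≈ 1.8635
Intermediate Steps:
s(c) = -18*c (s(c) = 9*(-2*c) = -18*c)
(27276 + 41181)/((s(8) + 37*(-59))/(-28163) + 36735) = (27276 + 41181)/((-18*8 + 37*(-59))/(-28163) + 36735) = 68457/((-144 - 2183)*(-1/28163) + 36735) = 68457/(-2327*(-1/28163) + 36735) = 68457/(2327/28163 + 36735) = 68457/(1034570132/28163) = 68457*(28163/1034570132) = 1927954491/1034570132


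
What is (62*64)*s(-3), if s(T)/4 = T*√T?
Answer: -47616*I*√3 ≈ -82473.0*I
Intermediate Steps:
s(T) = 4*T^(3/2) (s(T) = 4*(T*√T) = 4*T^(3/2))
(62*64)*s(-3) = (62*64)*(4*(-3)^(3/2)) = 3968*(4*(-3*I*√3)) = 3968*(-12*I*√3) = -47616*I*√3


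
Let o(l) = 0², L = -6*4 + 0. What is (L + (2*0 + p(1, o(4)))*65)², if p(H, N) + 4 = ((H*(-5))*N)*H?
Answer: 80656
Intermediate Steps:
L = -24 (L = -24 + 0 = -24)
o(l) = 0
p(H, N) = -4 - 5*N*H² (p(H, N) = -4 + ((H*(-5))*N)*H = -4 + ((-5*H)*N)*H = -4 + (-5*H*N)*H = -4 - 5*N*H²)
(L + (2*0 + p(1, o(4)))*65)² = (-24 + (2*0 + (-4 - 5*0*1²))*65)² = (-24 + (0 + (-4 - 5*0*1))*65)² = (-24 + (0 + (-4 + 0))*65)² = (-24 + (0 - 4)*65)² = (-24 - 4*65)² = (-24 - 260)² = (-284)² = 80656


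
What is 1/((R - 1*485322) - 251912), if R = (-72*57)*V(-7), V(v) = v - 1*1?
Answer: -1/704402 ≈ -1.4196e-6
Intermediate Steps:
V(v) = -1 + v (V(v) = v - 1 = -1 + v)
R = 32832 (R = (-72*57)*(-1 - 7) = -4104*(-8) = 32832)
1/((R - 1*485322) - 251912) = 1/((32832 - 1*485322) - 251912) = 1/((32832 - 485322) - 251912) = 1/(-452490 - 251912) = 1/(-704402) = -1/704402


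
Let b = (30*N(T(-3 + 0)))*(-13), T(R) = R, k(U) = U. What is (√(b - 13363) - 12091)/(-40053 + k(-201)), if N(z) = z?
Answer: 12091/40254 - I*√12193/40254 ≈ 0.30037 - 0.0027431*I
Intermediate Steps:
b = 1170 (b = (30*(-3 + 0))*(-13) = (30*(-3))*(-13) = -90*(-13) = 1170)
(√(b - 13363) - 12091)/(-40053 + k(-201)) = (√(1170 - 13363) - 12091)/(-40053 - 201) = (√(-12193) - 12091)/(-40254) = (I*√12193 - 12091)*(-1/40254) = (-12091 + I*√12193)*(-1/40254) = 12091/40254 - I*√12193/40254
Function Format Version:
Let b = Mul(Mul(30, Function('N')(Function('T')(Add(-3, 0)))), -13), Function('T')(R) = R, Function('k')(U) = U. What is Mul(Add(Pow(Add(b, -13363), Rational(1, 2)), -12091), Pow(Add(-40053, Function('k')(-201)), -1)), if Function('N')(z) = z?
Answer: Add(Rational(12091, 40254), Mul(Rational(-1, 40254), I, Pow(12193, Rational(1, 2)))) ≈ Add(0.30037, Mul(-0.0027431, I))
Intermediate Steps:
b = 1170 (b = Mul(Mul(30, Add(-3, 0)), -13) = Mul(Mul(30, -3), -13) = Mul(-90, -13) = 1170)
Mul(Add(Pow(Add(b, -13363), Rational(1, 2)), -12091), Pow(Add(-40053, Function('k')(-201)), -1)) = Mul(Add(Pow(Add(1170, -13363), Rational(1, 2)), -12091), Pow(Add(-40053, -201), -1)) = Mul(Add(Pow(-12193, Rational(1, 2)), -12091), Pow(-40254, -1)) = Mul(Add(Mul(I, Pow(12193, Rational(1, 2))), -12091), Rational(-1, 40254)) = Mul(Add(-12091, Mul(I, Pow(12193, Rational(1, 2)))), Rational(-1, 40254)) = Add(Rational(12091, 40254), Mul(Rational(-1, 40254), I, Pow(12193, Rational(1, 2))))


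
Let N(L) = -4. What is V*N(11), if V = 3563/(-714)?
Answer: 1018/51 ≈ 19.961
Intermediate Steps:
V = -509/102 (V = 3563*(-1/714) = -509/102 ≈ -4.9902)
V*N(11) = -509/102*(-4) = 1018/51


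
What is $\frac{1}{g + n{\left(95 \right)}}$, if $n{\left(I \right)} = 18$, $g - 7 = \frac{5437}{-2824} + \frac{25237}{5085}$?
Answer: $\frac{14360040}{402623143} \approx 0.035666$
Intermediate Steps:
$g = \frac{144142423}{14360040}$ ($g = 7 + \left(\frac{5437}{-2824} + \frac{25237}{5085}\right) = 7 + \left(5437 \left(- \frac{1}{2824}\right) + 25237 \cdot \frac{1}{5085}\right) = 7 + \left(- \frac{5437}{2824} + \frac{25237}{5085}\right) = 7 + \frac{43622143}{14360040} = \frac{144142423}{14360040} \approx 10.038$)
$\frac{1}{g + n{\left(95 \right)}} = \frac{1}{\frac{144142423}{14360040} + 18} = \frac{1}{\frac{402623143}{14360040}} = \frac{14360040}{402623143}$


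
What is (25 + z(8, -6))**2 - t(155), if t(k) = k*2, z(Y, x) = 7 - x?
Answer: 1134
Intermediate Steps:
t(k) = 2*k
(25 + z(8, -6))**2 - t(155) = (25 + (7 - 1*(-6)))**2 - 2*155 = (25 + (7 + 6))**2 - 1*310 = (25 + 13)**2 - 310 = 38**2 - 310 = 1444 - 310 = 1134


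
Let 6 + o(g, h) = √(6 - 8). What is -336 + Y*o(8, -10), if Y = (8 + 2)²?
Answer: -936 + 100*I*√2 ≈ -936.0 + 141.42*I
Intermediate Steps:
o(g, h) = -6 + I*√2 (o(g, h) = -6 + √(6 - 8) = -6 + √(-2) = -6 + I*√2)
Y = 100 (Y = 10² = 100)
-336 + Y*o(8, -10) = -336 + 100*(-6 + I*√2) = -336 + (-600 + 100*I*√2) = -936 + 100*I*√2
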